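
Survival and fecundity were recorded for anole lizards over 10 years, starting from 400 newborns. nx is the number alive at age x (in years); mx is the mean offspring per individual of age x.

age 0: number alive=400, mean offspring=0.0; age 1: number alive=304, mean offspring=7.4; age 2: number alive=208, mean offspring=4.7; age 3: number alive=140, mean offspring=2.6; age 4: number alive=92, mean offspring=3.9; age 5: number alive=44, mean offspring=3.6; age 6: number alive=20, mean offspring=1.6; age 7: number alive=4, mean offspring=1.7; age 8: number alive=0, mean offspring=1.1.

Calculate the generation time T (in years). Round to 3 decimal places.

1.872

lx = nx/n0 = nx/400: 1, 0.76, 0.52, 0.35, 0.23, 0.11, 0.05, 0.01, 0
lx·mx: 0, 5.624, 2.444, 0.91, 0.897, 0.396, 0.08, 0.017, 0 → R0 = 10.368
x·lx·mx: 0, 5.624, 4.888, 2.73, 3.588, 1.98, 0.48, 0.119, 0 → Σ = 19.409
T = 19.409 / 10.368 = 1.87201… → 1.872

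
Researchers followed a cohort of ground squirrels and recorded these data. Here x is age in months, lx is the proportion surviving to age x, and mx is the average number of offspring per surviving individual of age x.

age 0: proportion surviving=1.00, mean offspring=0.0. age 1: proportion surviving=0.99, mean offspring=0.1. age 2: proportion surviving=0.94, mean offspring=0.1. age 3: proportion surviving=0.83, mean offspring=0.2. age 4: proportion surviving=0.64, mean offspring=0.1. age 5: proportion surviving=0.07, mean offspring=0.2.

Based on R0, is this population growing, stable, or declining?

declining

R0 = Σ lx·mx = 0 + 0.099 + 0.094 + 0.166 + 0.064 + 0.014 = 0.437
R0 < 1, so the population is declining.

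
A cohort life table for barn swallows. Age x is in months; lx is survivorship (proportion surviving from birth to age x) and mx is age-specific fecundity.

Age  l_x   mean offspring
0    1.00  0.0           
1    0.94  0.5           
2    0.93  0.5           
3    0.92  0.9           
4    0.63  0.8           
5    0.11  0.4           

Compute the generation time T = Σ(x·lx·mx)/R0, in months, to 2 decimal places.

2.65

lx·mx: 0, 0.47, 0.465, 0.828, 0.504, 0.044 → R0 = 2.311
x·lx·mx: 0, 0.47, 0.93, 2.484, 2.016, 0.22 → Σ = 6.12
T = 6.12 / 2.311 = 2.648204… → 2.65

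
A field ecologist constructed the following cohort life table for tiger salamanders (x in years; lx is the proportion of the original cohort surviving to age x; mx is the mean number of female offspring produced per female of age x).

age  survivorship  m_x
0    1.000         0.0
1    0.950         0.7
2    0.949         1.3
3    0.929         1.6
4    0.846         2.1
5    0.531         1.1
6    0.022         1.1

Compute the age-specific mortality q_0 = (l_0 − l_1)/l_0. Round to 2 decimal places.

0.05

q_0 = (l_0 − l_1) / l_0 = (1 − 0.95) / 1
     = 0.05 / 1 = 0.05 → 0.05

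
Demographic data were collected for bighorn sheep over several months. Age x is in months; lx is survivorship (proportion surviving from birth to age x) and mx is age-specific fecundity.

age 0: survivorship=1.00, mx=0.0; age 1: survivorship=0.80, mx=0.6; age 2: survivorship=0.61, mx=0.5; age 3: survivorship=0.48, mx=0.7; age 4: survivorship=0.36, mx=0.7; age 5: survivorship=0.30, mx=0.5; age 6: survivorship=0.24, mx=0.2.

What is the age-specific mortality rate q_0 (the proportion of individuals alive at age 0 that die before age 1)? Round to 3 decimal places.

0.200

q_0 = (l_0 − l_1) / l_0 = (1 − 0.8) / 1
     = 0.2 / 1 = 0.2 → 0.200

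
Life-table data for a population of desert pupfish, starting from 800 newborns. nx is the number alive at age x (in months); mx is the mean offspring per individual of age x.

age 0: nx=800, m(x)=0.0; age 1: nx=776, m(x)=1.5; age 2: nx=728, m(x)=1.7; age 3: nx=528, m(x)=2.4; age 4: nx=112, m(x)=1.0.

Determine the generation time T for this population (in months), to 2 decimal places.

lx = nx/n0 = nx/800: 1, 0.97, 0.91, 0.66, 0.14
lx·mx: 0, 1.455, 1.547, 1.584, 0.14 → R0 = 4.726
x·lx·mx: 0, 1.455, 3.094, 4.752, 0.56 → Σ = 9.861
T = 9.861 / 4.726 = 2.086543… → 2.09

2.09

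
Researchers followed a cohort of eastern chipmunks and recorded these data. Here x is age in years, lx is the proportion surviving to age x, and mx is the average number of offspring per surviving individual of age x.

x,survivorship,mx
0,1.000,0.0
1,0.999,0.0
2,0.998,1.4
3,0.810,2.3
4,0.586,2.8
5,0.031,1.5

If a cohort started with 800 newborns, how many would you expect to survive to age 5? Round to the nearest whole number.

25

Expected survivors = N0 · l_5 = 800 × 0.031 = 24.8 → 25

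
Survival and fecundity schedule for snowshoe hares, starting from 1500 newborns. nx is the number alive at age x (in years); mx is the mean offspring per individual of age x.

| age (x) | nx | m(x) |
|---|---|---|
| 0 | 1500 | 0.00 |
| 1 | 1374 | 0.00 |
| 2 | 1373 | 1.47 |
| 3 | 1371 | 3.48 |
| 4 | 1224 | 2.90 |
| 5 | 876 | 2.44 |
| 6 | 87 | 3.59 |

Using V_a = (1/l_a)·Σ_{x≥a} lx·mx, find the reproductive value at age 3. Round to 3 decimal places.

lx = nx/n0 = nx/1500: 1, 0.916, 0.91533…, 0.914, 0.816, 0.584, 0.058
lx·mx for x ≥ 3: 3.18072, 2.3664, 1.42496, 0.20822 → sum = 7.1803
V_3 = 7.1803 / l_3 = 7.1803 / 0.914 = 7.855908… → 7.856

7.856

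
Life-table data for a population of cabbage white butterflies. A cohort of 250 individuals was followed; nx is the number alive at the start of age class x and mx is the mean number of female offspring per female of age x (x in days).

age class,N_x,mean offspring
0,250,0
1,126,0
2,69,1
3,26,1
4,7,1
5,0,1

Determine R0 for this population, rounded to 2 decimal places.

0.41

lx = nx/n0 = nx/250: 1, 0.504, 0.276, 0.104, 0.028, 0
lx·mx by age: 0, 0, 0.276, 0.104, 0.028, 0
R0 = Σ lx·mx = 0.408 → 0.41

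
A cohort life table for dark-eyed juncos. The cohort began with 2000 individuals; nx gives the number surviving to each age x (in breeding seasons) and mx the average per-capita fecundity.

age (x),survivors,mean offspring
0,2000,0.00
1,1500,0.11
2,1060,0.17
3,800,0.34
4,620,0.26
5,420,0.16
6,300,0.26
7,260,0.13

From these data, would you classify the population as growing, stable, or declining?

lx = nx/n0 = nx/2000: 1, 0.75, 0.53, 0.4, 0.31, 0.21, 0.15, 0.13
R0 = Σ lx·mx = 0 + 0.0825 + 0.0901 + 0.136 + 0.0806 + 0.0336 + 0.039 + 0.0169 = 0.4787
R0 < 1, so the population is declining.

declining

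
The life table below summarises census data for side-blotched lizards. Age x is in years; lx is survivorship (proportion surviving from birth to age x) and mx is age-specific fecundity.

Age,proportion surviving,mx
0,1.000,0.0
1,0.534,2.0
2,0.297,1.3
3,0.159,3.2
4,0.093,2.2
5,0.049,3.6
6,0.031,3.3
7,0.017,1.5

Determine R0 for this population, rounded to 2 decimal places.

2.47

lx·mx by age: 0, 1.068, 0.3861, 0.5088, 0.2046, 0.1764, 0.1023, 0.0255
R0 = Σ lx·mx = 2.4717 → 2.47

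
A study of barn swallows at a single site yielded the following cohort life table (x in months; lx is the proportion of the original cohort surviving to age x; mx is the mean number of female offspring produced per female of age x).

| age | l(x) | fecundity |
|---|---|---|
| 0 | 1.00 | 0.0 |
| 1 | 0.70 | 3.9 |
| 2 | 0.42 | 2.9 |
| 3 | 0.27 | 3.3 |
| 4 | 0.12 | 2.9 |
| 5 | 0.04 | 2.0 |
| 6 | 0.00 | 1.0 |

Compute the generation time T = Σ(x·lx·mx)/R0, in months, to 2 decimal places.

1.83

lx·mx: 0, 2.73, 1.218, 0.891, 0.348, 0.08, 0 → R0 = 5.267
x·lx·mx: 0, 2.73, 2.436, 2.673, 1.392, 0.4, 0 → Σ = 9.631
T = 9.631 / 5.267 = 1.828555… → 1.83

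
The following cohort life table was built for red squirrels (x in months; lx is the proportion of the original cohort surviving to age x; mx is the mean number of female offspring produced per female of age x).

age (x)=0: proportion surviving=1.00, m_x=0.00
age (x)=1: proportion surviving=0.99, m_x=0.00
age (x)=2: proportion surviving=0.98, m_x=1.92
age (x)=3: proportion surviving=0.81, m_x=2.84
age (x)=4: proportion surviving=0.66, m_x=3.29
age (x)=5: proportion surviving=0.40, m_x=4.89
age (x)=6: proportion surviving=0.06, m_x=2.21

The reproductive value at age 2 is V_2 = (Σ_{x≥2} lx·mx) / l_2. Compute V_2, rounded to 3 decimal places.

lx·mx for x ≥ 2: 1.8816, 2.3004, 2.1714, 1.956, 0.1326 → sum = 8.442
V_2 = 8.442 / l_2 = 8.442 / 0.98 = 8.614286… → 8.614

8.614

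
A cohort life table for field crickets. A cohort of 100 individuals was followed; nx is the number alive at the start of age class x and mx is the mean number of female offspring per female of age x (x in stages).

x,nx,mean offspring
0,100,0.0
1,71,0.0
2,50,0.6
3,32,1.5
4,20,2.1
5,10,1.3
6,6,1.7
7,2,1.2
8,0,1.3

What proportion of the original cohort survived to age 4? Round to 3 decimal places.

0.200

l_4 = n_4/n_0 = 20/100 = 0.2 → 0.200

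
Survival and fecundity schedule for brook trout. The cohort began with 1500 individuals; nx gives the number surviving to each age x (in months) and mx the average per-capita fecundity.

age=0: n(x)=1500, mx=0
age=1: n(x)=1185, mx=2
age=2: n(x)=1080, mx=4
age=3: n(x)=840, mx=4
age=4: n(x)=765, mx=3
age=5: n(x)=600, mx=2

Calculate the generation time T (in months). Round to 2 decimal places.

lx = nx/n0 = nx/1500: 1, 0.79, 0.72, 0.56, 0.51, 0.4
lx·mx: 0, 1.58, 2.88, 2.24, 1.53, 0.8 → R0 = 9.03
x·lx·mx: 0, 1.58, 5.76, 6.72, 6.12, 4 → Σ = 24.18
T = 24.18 / 9.03 = 2.677741… → 2.68

2.68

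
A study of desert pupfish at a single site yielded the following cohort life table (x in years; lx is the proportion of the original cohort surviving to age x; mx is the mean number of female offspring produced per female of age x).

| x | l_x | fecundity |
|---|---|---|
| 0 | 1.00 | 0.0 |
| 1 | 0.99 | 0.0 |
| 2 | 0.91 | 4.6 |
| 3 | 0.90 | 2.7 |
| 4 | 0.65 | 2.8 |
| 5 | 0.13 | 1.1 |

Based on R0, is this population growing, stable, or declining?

growing

R0 = Σ lx·mx = 0 + 0 + 4.186 + 2.43 + 1.82 + 0.143 = 8.579
R0 > 1, so the population is growing.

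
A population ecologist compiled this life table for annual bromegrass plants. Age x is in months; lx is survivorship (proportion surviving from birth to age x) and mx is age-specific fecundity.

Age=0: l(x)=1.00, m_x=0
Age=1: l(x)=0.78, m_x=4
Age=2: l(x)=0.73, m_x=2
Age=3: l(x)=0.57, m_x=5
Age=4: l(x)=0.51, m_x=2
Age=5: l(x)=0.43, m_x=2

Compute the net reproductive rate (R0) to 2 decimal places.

9.31

lx·mx by age: 0, 3.12, 1.46, 2.85, 1.02, 0.86
R0 = Σ lx·mx = 9.31 → 9.31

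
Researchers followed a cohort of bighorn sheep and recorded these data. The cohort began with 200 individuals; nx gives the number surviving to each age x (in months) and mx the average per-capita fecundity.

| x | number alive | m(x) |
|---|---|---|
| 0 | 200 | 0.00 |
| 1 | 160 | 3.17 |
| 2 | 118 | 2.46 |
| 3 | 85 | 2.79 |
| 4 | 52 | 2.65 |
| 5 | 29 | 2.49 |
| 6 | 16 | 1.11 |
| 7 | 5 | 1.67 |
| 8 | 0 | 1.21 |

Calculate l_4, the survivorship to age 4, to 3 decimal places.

0.260

l_4 = n_4/n_0 = 52/200 = 0.26 → 0.260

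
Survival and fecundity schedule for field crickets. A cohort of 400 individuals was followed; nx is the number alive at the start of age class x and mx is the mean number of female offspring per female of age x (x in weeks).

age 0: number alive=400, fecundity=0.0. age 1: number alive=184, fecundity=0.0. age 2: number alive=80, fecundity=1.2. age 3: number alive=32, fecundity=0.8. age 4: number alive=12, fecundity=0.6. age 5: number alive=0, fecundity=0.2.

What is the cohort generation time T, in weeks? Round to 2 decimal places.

2.31

lx = nx/n0 = nx/400: 1, 0.46, 0.2, 0.08, 0.03, 0
lx·mx: 0, 0, 0.24, 0.064, 0.018, 0 → R0 = 0.322
x·lx·mx: 0, 0, 0.48, 0.192, 0.072, 0 → Σ = 0.744
T = 0.744 / 0.322 = 2.310559… → 2.31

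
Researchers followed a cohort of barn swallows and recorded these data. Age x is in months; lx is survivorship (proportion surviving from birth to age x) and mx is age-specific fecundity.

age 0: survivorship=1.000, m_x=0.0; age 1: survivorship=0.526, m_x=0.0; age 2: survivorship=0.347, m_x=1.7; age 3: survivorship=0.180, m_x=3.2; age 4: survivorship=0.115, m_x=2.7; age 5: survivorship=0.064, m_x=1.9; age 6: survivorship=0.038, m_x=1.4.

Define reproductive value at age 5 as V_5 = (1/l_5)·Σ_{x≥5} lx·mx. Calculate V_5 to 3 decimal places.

lx·mx for x ≥ 5: 0.1216, 0.0532 → sum = 0.1748
V_5 = 0.1748 / l_5 = 0.1748 / 0.064 = 2.73125 → 2.731

2.731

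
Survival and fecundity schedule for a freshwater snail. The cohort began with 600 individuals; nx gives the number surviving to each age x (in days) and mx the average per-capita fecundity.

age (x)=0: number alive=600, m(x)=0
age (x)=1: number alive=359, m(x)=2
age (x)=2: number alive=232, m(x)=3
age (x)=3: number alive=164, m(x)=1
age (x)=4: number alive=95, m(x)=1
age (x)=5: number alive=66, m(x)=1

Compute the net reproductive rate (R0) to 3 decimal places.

2.898

lx = nx/n0 = nx/600: 1, 0.59833…, 0.38667…, 0.27333…, 0.15833…, 0.11
lx·mx by age: 0, 1.196667…, 1.16…, 0.273333…, 0.158333…, 0.11
R0 = Σ lx·mx = 2.898333… → 2.898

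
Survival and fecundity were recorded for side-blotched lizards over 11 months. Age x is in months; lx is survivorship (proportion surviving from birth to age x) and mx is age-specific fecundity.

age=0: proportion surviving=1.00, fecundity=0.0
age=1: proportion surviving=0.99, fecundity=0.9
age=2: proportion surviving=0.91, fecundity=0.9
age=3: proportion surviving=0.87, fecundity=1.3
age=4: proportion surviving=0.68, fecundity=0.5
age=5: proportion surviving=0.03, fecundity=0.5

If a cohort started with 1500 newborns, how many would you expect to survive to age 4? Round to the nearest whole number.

1020

Expected survivors = N0 · l_4 = 1500 × 0.68 = 1020 → 1020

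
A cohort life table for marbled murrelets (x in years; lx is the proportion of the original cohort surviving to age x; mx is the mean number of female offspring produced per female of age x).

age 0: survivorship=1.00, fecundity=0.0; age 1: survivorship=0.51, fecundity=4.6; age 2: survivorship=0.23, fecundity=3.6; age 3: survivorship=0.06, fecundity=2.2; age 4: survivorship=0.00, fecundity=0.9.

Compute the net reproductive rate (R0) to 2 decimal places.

3.31

lx·mx by age: 0, 2.346, 0.828, 0.132, 0
R0 = Σ lx·mx = 3.306 → 3.31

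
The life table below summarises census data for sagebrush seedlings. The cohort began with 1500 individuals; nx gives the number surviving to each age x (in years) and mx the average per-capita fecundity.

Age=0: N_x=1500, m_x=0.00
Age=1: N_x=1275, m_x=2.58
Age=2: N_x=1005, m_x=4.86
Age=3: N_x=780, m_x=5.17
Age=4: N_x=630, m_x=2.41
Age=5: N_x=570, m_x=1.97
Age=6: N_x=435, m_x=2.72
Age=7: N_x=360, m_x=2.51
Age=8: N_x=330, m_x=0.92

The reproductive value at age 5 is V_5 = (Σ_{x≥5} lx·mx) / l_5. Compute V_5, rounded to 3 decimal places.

6.164

lx = nx/n0 = nx/1500: 1, 0.85, 0.67, 0.52, 0.42, 0.38, 0.29, 0.24, 0.22
lx·mx for x ≥ 5: 0.7486, 0.7888, 0.6024, 0.2024 → sum = 2.3422
V_5 = 2.3422 / l_5 = 2.3422 / 0.38 = 6.163684… → 6.164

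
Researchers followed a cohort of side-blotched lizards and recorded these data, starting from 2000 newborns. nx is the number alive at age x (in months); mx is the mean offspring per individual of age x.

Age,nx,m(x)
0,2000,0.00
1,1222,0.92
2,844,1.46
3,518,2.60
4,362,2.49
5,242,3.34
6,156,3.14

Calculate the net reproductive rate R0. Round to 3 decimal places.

lx = nx/n0 = nx/2000: 1, 0.611, 0.422, 0.259, 0.181, 0.121, 0.078
lx·mx by age: 0, 0.56212, 0.61612, 0.6734, 0.45069, 0.40414, 0.24492
R0 = Σ lx·mx = 2.95139 → 2.951

2.951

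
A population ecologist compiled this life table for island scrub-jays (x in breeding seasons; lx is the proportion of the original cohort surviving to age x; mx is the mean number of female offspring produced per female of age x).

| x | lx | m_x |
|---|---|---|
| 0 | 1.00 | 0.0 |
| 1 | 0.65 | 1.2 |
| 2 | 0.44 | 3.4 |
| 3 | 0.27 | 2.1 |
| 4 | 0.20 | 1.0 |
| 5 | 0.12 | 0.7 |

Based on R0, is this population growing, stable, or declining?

R0 = Σ lx·mx = 0 + 0.78 + 1.496 + 0.567 + 0.2 + 0.084 = 3.127
R0 > 1, so the population is growing.

growing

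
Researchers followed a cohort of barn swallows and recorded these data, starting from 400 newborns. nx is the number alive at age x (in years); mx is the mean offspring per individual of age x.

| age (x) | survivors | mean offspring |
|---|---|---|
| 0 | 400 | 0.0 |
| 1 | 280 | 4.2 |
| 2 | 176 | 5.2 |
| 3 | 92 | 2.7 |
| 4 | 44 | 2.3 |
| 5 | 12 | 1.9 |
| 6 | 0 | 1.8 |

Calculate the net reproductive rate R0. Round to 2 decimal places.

lx = nx/n0 = nx/400: 1, 0.7, 0.44, 0.23, 0.11, 0.03, 0
lx·mx by age: 0, 2.94, 2.288, 0.621, 0.253, 0.057, 0
R0 = Σ lx·mx = 6.159 → 6.16

6.16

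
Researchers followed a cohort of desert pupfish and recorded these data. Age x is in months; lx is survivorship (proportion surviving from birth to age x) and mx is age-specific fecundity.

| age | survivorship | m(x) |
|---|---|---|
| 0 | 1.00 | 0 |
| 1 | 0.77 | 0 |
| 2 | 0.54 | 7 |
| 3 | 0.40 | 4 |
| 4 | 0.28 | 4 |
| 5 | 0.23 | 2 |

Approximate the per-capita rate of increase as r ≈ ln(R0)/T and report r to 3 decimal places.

0.706

R0 = Σ lx·mx = 0 + 0 + 3.78 + 1.6 + 1.12 + 0.46 = 6.96
Σ x·lx·mx = 19.14; T = 19.14/6.96 = 2.75
r ≈ ln(R0)/T = ln(6.96)/2.75 = 0.70552… → 0.706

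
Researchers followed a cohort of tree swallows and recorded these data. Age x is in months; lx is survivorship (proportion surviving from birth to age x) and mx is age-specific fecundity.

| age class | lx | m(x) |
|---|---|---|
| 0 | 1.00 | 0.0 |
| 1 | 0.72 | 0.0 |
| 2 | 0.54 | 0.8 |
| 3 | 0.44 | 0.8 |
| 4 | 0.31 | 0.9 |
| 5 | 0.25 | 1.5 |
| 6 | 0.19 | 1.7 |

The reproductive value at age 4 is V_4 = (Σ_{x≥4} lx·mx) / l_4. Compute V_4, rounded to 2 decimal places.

lx·mx for x ≥ 4: 0.279, 0.375, 0.323 → sum = 0.977
V_4 = 0.977 / l_4 = 0.977 / 0.31 = 3.151613… → 3.15

3.15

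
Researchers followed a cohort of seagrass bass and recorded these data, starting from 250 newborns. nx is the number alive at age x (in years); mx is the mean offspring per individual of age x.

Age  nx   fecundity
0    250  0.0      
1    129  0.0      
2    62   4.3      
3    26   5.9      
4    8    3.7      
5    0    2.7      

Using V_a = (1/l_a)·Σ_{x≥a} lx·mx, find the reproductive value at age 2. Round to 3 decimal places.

lx = nx/n0 = nx/250: 1, 0.516, 0.248, 0.104, 0.032, 0
lx·mx for x ≥ 2: 1.0664, 0.6136, 0.1184, 0 → sum = 1.7984
V_2 = 1.7984 / l_2 = 1.7984 / 0.248 = 7.251613… → 7.252

7.252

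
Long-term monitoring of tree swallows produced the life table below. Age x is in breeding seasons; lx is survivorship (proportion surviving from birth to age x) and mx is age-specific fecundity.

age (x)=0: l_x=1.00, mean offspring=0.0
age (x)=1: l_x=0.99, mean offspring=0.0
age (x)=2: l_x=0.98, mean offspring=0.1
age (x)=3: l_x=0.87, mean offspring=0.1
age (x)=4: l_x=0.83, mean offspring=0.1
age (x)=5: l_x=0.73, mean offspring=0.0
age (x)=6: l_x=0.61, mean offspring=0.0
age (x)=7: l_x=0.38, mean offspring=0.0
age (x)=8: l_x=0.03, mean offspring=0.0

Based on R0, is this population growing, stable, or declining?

R0 = Σ lx·mx = 0 + 0 + 0.098 + 0.087 + 0.083 + 0 + 0 + 0 + 0 = 0.268
R0 < 1, so the population is declining.

declining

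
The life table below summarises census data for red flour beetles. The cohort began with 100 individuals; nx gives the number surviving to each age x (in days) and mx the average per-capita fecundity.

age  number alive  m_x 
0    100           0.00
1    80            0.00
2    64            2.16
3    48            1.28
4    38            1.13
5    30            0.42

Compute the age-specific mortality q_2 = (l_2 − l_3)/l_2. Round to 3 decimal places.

0.250

lx = nx/n0 = nx/100: 1, 0.8, 0.64, 0.48, 0.38, 0.3
q_2 = (l_2 − l_3) / l_2 = (0.64 − 0.48) / 0.64
     = 0.16 / 0.64 = 0.25 → 0.250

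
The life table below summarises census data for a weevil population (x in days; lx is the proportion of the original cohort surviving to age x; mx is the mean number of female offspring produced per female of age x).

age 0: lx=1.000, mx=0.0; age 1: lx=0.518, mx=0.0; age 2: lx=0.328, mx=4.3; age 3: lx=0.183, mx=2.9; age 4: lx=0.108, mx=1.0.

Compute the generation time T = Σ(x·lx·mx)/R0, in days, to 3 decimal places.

lx·mx: 0, 0, 1.4104, 0.5307, 0.108 → R0 = 2.0491
x·lx·mx: 0, 0, 2.8208, 1.5921, 0.432 → Σ = 4.8449
T = 4.8449 / 2.0491 = 2.364404… → 2.364

2.364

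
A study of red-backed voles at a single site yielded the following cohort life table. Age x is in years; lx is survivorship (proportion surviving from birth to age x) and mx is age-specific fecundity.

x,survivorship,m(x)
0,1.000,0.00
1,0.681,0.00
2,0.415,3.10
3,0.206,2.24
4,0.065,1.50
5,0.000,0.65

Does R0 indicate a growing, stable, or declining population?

growing

R0 = Σ lx·mx = 0 + 0 + 1.2865 + 0.46144 + 0.0975 + 0 = 1.84544
R0 > 1, so the population is growing.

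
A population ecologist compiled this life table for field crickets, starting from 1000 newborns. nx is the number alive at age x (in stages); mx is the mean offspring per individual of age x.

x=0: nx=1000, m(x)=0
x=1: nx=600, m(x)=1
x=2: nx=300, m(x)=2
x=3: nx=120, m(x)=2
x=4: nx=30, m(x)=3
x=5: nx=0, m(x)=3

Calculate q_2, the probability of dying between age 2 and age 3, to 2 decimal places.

0.60

lx = nx/n0 = nx/1000: 1, 0.6, 0.3, 0.12, 0.03, 0
q_2 = (l_2 − l_3) / l_2 = (0.3 − 0.12) / 0.3
     = 0.18 / 0.3 = 0.6 → 0.60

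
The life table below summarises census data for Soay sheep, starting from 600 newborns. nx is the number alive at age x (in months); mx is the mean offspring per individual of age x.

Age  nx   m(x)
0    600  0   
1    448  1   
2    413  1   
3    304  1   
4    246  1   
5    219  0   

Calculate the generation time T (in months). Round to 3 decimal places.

2.247

lx = nx/n0 = nx/600: 1, 0.74667…, 0.68833…, 0.50667…, 0.41, 0.365
lx·mx: 0, 0.746667…, 0.688333…, 0.506667…, 0.41, 0 → R0 = 2.351667…
x·lx·mx: 0, 0.746667…, 1.376667…, 1.52…, 1.64, 0 → Σ = 5.283333…
T = 5.283333… / 2.351667… = 2.246634… → 2.247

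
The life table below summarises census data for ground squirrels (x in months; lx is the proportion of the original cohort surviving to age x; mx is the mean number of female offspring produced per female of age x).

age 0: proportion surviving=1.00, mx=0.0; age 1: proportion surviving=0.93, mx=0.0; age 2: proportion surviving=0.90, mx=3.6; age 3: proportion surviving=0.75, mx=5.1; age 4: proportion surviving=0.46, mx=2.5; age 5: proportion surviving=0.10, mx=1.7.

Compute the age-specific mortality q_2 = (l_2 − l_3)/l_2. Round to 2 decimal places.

q_2 = (l_2 − l_3) / l_2 = (0.9 − 0.75) / 0.9
     = 0.15 / 0.9 = 0.166667… → 0.17

0.17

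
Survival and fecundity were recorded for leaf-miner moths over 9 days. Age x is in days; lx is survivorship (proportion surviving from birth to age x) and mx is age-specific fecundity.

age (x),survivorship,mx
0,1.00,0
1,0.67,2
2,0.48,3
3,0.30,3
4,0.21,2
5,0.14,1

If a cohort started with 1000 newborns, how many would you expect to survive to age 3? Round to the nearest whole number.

Expected survivors = N0 · l_3 = 1000 × 0.30 = 300 → 300

300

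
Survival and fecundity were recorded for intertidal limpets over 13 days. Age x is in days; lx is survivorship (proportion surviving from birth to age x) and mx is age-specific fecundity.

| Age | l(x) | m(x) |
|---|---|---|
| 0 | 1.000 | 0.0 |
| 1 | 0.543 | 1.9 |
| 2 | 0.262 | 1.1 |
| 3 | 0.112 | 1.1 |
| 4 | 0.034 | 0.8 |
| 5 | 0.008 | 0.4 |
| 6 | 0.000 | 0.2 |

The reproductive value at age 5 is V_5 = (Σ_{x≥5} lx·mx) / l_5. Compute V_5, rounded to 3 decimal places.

lx·mx for x ≥ 5: 0.0032, 0 → sum = 0.0032
V_5 = 0.0032 / l_5 = 0.0032 / 0.008 = 0.4 → 0.400

0.400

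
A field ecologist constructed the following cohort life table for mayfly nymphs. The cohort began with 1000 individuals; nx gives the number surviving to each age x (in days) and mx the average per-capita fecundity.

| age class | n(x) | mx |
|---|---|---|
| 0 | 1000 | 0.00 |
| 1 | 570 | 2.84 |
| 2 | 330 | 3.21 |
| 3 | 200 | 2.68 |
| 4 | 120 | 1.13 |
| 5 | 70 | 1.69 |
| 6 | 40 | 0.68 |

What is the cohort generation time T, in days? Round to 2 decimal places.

lx = nx/n0 = nx/1000: 1, 0.57, 0.33, 0.2, 0.12, 0.07, 0.04
lx·mx: 0, 1.6188, 1.0593, 0.536, 0.1356, 0.1183, 0.0272 → R0 = 3.4952
x·lx·mx: 0, 1.6188, 2.1186, 1.608, 0.5424, 0.5915, 0.1632 → Σ = 6.6425
T = 6.6425 / 3.4952 = 1.900463… → 1.90

1.90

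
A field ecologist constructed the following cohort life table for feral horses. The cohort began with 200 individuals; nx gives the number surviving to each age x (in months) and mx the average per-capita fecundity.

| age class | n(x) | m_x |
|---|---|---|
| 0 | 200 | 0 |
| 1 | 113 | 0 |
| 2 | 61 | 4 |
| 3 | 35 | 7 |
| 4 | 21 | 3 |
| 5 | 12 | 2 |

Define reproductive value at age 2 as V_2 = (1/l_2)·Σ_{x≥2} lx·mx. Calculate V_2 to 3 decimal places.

9.443

lx = nx/n0 = nx/200: 1, 0.565, 0.305, 0.175, 0.105, 0.06
lx·mx for x ≥ 2: 1.22, 1.225, 0.315, 0.12 → sum = 2.88
V_2 = 2.88 / l_2 = 2.88 / 0.305 = 9.442623… → 9.443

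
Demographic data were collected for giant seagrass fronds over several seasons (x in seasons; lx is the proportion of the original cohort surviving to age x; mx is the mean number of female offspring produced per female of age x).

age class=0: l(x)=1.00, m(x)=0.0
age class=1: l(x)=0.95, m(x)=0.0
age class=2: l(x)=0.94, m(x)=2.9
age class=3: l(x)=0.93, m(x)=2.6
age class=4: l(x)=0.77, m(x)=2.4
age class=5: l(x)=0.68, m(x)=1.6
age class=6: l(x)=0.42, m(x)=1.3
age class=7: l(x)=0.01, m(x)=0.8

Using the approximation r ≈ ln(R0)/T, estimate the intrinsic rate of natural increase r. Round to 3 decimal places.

0.645

R0 = Σ lx·mx = 0 + 0 + 2.726 + 2.418 + 1.848 + 1.088 + 0.546 + 0.008 = 8.634
Σ x·lx·mx = 28.87; T = 28.87/8.634 = 3.34376…
r ≈ ln(R0)/T = ln(8.634)/3.34376… = 0.6447… → 0.645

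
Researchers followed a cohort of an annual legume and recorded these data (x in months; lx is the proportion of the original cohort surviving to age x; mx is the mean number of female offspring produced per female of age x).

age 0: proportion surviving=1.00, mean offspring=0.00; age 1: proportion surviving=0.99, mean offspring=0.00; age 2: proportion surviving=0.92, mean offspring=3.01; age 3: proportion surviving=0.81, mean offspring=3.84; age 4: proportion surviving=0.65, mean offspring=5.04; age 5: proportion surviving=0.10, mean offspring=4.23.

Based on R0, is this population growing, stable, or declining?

R0 = Σ lx·mx = 0 + 0 + 2.7692 + 3.1104 + 3.276 + 0.423 = 9.5786
R0 > 1, so the population is growing.

growing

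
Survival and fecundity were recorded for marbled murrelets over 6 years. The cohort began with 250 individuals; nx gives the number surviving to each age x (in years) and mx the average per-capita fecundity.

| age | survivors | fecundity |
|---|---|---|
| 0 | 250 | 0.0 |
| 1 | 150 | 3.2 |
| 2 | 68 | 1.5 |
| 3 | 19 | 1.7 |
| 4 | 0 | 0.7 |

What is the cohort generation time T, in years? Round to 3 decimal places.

1.271

lx = nx/n0 = nx/250: 1, 0.6, 0.272, 0.076, 0
lx·mx: 0, 1.92, 0.408, 0.1292, 0 → R0 = 2.4572
x·lx·mx: 0, 1.92, 0.816, 0.3876, 0 → Σ = 3.1236
T = 3.1236 / 2.4572 = 1.271203… → 1.271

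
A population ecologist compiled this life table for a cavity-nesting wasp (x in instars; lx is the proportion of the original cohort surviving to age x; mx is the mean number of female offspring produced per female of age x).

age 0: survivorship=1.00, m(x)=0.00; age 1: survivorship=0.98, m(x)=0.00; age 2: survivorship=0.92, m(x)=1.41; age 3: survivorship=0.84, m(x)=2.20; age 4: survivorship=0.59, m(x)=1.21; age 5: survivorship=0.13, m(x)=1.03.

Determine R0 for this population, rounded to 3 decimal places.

lx·mx by age: 0, 0, 1.2972, 1.848, 0.7139, 0.1339
R0 = Σ lx·mx = 3.993 → 3.993

3.993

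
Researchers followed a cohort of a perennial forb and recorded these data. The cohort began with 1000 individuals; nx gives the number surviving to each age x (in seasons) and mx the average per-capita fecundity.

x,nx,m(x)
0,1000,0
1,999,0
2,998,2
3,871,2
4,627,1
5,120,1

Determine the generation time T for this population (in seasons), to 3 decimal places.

lx = nx/n0 = nx/1000: 1, 0.999, 0.998, 0.871, 0.627, 0.12
lx·mx: 0, 0, 1.996, 1.742, 0.627, 0.12 → R0 = 4.485
x·lx·mx: 0, 0, 3.992, 5.226, 2.508, 0.6 → Σ = 12.326
T = 12.326 / 4.485 = 2.748272… → 2.748

2.748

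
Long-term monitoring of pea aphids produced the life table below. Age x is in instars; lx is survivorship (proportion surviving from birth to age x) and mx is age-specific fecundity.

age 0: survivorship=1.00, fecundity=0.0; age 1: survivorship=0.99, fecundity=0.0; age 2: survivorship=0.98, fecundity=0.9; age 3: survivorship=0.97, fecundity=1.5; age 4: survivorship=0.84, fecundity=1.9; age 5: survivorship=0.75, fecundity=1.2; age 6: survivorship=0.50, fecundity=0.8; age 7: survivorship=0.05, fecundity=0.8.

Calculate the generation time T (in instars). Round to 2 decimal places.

3.73

lx·mx: 0, 0, 0.882, 1.455, 1.596, 0.9, 0.4, 0.04 → R0 = 5.273
x·lx·mx: 0, 0, 1.764, 4.365, 6.384, 4.5, 2.4, 0.28 → Σ = 19.693
T = 19.693 / 5.273 = 3.734686… → 3.73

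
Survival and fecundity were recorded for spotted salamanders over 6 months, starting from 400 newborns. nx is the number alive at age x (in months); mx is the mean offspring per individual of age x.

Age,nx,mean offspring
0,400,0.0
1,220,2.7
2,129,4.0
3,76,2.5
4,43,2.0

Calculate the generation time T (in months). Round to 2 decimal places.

lx = nx/n0 = nx/400: 1, 0.55, 0.3225, 0.19, 0.1075
lx·mx: 0, 1.485, 1.29, 0.475, 0.215 → R0 = 3.465
x·lx·mx: 0, 1.485, 2.58, 1.425, 0.86 → Σ = 6.35
T = 6.35 / 3.465 = 1.832612… → 1.83

1.83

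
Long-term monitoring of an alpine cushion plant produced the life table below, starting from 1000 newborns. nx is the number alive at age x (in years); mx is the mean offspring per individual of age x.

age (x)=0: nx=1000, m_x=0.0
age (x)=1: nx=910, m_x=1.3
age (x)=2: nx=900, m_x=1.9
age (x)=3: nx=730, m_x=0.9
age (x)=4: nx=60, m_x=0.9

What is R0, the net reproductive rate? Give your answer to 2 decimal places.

3.60

lx = nx/n0 = nx/1000: 1, 0.91, 0.9, 0.73, 0.06
lx·mx by age: 0, 1.183, 1.71, 0.657, 0.054
R0 = Σ lx·mx = 3.604 → 3.60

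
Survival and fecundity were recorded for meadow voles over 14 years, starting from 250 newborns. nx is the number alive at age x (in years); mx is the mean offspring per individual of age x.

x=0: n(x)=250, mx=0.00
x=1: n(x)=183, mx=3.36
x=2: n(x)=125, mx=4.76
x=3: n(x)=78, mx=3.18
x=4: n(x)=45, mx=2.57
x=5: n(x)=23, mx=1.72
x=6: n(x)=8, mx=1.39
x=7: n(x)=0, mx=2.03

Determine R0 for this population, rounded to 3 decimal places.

lx = nx/n0 = nx/250: 1, 0.732, 0.5, 0.312, 0.18, 0.092, 0.032, 0
lx·mx by age: 0, 2.45952, 2.38, 0.99216, 0.4626, 0.15824, 0.04448, 0
R0 = Σ lx·mx = 6.497 → 6.497

6.497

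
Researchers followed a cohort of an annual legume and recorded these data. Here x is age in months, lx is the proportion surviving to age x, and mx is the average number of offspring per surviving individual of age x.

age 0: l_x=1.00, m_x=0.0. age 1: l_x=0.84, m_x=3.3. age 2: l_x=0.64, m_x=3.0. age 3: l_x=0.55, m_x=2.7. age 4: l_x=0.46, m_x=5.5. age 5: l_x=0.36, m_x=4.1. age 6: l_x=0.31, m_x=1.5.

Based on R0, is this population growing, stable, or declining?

R0 = Σ lx·mx = 0 + 2.772 + 1.92 + 1.485 + 2.53 + 1.476 + 0.465 = 10.648
R0 > 1, so the population is growing.

growing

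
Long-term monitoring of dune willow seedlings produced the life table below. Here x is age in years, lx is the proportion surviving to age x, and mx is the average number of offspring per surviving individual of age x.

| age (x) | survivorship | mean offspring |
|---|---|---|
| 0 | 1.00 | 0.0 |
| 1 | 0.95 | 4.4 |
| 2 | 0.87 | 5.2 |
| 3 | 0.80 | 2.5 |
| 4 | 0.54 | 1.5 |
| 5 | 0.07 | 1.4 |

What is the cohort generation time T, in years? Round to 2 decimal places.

1.98

lx·mx: 0, 4.18, 4.524, 2, 0.81, 0.098 → R0 = 11.612
x·lx·mx: 0, 4.18, 9.048, 6, 3.24, 0.49 → Σ = 22.958
T = 22.958 / 11.612 = 1.977093… → 1.98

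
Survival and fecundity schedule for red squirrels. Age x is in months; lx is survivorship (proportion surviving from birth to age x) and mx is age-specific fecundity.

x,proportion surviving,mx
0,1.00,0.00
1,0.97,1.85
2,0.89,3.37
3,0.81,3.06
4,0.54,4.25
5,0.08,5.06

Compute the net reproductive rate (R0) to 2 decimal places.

lx·mx by age: 0, 1.7945, 2.9993, 2.4786, 2.295, 0.4048
R0 = Σ lx·mx = 9.9722 → 9.97

9.97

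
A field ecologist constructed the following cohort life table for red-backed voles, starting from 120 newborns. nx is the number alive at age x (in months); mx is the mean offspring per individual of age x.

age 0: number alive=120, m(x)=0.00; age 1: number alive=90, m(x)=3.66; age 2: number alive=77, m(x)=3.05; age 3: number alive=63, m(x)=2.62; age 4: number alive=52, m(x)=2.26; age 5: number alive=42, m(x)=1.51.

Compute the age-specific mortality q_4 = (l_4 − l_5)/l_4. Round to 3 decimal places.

0.192

lx = nx/n0 = nx/120: 1, 0.75, 0.64167…, 0.525, 0.43333…, 0.35
q_4 = (l_4 − l_5) / l_4 = (0.433333… − 0.35) / 0.433333…
     = 0.083333… / 0.433333… = 0.192308… → 0.192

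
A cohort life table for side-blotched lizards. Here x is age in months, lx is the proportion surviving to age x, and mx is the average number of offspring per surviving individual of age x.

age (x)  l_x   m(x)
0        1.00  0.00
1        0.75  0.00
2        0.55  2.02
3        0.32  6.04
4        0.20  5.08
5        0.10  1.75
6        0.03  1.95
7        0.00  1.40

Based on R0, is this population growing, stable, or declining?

R0 = Σ lx·mx = 0 + 0 + 1.111 + 1.9328 + 1.016 + 0.175 + 0.0585 + 0 = 4.2933
R0 > 1, so the population is growing.

growing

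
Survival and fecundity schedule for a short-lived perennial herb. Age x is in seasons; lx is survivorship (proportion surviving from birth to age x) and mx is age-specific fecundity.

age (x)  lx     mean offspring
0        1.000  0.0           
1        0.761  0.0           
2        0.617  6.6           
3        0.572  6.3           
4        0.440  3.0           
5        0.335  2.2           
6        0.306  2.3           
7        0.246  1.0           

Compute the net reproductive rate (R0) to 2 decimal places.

10.68

lx·mx by age: 0, 0, 4.0722, 3.6036, 1.32, 0.737, 0.7038, 0.246
R0 = Σ lx·mx = 10.6826 → 10.68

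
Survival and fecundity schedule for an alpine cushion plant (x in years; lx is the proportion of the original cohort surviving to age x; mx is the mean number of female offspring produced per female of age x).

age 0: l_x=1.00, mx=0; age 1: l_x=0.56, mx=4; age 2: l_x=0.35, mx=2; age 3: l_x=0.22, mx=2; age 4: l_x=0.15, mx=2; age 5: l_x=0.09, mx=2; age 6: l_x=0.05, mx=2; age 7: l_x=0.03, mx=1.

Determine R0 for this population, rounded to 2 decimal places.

lx·mx by age: 0, 2.24, 0.7, 0.44, 0.3, 0.18, 0.1, 0.03
R0 = Σ lx·mx = 3.99 → 3.99

3.99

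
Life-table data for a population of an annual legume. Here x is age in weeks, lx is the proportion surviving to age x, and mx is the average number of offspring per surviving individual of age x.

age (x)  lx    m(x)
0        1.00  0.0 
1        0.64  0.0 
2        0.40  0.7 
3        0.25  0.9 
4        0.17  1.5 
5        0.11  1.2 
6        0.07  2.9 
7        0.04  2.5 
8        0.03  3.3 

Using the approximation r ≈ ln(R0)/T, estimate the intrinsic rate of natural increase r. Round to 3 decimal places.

0.059

R0 = Σ lx·mx = 0 + 0 + 0.28 + 0.225 + 0.255 + 0.132 + 0.203 + 0.1 + 0.099 = 1.294
Σ x·lx·mx = 5.625; T = 5.625/1.294 = 4.34699…
r ≈ ln(R0)/T = ln(1.294)/4.34699… = 0.05929… → 0.059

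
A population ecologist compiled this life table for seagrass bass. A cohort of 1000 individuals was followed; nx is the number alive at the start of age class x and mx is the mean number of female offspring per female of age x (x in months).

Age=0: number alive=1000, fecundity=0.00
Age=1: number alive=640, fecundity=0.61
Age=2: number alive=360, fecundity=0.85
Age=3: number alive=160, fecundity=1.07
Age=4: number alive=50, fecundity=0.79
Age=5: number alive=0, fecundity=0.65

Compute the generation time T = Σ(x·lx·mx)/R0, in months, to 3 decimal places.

lx = nx/n0 = nx/1000: 1, 0.64, 0.36, 0.16, 0.05, 0
lx·mx: 0, 0.3904, 0.306, 0.1712, 0.0395, 0 → R0 = 0.9071
x·lx·mx: 0, 0.3904, 0.612, 0.5136, 0.158, 0 → Σ = 1.674
T = 1.674 / 0.9071 = 1.845442… → 1.845

1.845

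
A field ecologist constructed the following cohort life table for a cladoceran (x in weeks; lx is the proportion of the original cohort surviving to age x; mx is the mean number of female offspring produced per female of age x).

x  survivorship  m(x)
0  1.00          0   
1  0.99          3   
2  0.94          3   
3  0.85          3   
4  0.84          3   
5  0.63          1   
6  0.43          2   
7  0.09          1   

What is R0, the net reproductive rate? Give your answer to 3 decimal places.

lx·mx by age: 0, 2.97, 2.82, 2.55, 2.52, 0.63, 0.86, 0.09
R0 = Σ lx·mx = 12.44 → 12.440

12.440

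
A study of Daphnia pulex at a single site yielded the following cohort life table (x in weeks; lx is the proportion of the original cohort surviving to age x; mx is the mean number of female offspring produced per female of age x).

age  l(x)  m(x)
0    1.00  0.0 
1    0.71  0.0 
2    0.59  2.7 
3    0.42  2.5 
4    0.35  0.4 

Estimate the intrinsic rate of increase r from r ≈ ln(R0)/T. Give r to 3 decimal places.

0.413

R0 = Σ lx·mx = 0 + 0 + 1.593 + 1.05 + 0.14 = 2.783
Σ x·lx·mx = 6.896; T = 6.896/2.783 = 2.4779…
r ≈ ln(R0)/T = ln(2.783)/2.4779… = 0.41306… → 0.413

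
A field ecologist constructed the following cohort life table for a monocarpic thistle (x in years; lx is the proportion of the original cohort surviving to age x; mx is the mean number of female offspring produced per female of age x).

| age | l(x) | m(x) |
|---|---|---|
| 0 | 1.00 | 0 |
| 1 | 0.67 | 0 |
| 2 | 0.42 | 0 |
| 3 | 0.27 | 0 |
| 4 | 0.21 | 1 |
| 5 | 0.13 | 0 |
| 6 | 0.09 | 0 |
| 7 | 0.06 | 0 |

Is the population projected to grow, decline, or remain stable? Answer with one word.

declining

R0 = Σ lx·mx = 0 + 0 + 0 + 0 + 0.21 + 0 + 0 + 0 = 0.21
R0 < 1, so the population is declining.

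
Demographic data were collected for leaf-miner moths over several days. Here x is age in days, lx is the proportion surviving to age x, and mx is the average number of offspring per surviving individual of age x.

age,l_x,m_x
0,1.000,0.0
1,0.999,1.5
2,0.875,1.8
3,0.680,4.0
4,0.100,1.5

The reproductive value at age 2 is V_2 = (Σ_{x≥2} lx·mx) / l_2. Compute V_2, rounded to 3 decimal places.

lx·mx for x ≥ 2: 1.575, 2.72, 0.15 → sum = 4.445
V_2 = 4.445 / l_2 = 4.445 / 0.875 = 5.08 → 5.080

5.080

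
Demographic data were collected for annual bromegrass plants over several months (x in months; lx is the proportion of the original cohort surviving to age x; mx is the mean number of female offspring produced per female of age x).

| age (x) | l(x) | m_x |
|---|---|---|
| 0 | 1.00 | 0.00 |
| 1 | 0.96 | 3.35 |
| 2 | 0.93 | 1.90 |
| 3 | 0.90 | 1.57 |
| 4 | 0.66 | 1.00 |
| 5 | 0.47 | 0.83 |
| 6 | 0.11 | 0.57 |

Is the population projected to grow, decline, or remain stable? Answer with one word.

R0 = Σ lx·mx = 0 + 3.216 + 1.767 + 1.413 + 0.66 + 0.3901 + 0.0627 = 7.5088
R0 > 1, so the population is growing.

growing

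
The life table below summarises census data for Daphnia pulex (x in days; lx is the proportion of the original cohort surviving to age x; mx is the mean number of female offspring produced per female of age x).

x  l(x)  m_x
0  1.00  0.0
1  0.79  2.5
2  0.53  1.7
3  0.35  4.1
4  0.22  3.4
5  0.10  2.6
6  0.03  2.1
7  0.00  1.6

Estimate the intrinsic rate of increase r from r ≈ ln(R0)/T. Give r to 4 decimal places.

0.7103

R0 = Σ lx·mx = 0 + 1.975 + 0.901 + 1.435 + 0.748 + 0.26 + 0.063 + 0 = 5.382
Σ x·lx·mx = 12.752; T = 12.752/5.382 = 2.36938…
r ≈ ln(R0)/T = ln(5.382)/2.36938… = 0.710338… → 0.7103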